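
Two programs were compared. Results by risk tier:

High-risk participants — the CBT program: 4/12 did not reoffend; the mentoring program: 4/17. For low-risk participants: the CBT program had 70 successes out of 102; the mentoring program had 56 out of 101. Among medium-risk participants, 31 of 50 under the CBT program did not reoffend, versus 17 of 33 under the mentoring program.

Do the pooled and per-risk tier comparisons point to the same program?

High-risk: the CBT program 4/12 = 33.3%, the mentoring program 4/17 = 23.5% → the CBT program
Low-risk: the CBT program 70/102 = 68.6%, the mentoring program 56/101 = 55.4% → the CBT program
Medium-risk: the CBT program 31/50 = 62.0%, the mentoring program 17/33 = 51.5% → the CBT program
Overall: the CBT program 105/164 = 64.0%, the mentoring program 77/151 = 51.0% → the CBT program
The CBT program wins overall and in every risk group — no reversal.

Yes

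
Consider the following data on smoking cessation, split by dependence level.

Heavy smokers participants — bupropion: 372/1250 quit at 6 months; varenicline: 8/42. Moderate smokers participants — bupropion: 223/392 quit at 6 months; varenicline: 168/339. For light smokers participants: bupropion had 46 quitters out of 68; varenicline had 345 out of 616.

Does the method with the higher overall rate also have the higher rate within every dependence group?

No

Heavy smokers: bupropion 372/1250 = 29.8%, varenicline 8/42 = 19.0% → bupropion
Moderate smokers: bupropion 223/392 = 56.9%, varenicline 168/339 = 49.6% → bupropion
Light smokers: bupropion 46/68 = 67.6%, varenicline 345/616 = 56.0% → bupropion
Overall: bupropion 641/1710 = 37.5%, varenicline 521/997 = 52.3% → varenicline
Bupropion wins each dependence group but varenicline wins overall — the comparison reverses. Bupropion's participants skew toward heavy smokers, which has a lower base rate.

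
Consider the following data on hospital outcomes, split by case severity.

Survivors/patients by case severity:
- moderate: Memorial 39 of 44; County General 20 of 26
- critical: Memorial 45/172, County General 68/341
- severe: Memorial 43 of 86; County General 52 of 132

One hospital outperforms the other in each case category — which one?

Memorial

Moderate: Memorial 39/44 = 88.6%, County General 20/26 = 76.9% → Memorial
Critical: Memorial 45/172 = 26.2%, County General 68/341 = 19.9% → Memorial
Severe: Memorial 43/86 = 50.0%, County General 52/132 = 39.4% → Memorial
Memorial has the higher rate in all 3 groups.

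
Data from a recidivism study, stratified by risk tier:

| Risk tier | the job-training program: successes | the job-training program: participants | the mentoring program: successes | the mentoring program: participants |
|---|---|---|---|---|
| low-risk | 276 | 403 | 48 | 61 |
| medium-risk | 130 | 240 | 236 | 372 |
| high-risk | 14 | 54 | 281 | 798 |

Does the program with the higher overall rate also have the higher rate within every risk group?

No

Low-risk: the job-training program 276/403 = 68.5%, the mentoring program 48/61 = 78.7% → the mentoring program
Medium-risk: the job-training program 130/240 = 54.2%, the mentoring program 236/372 = 63.4% → the mentoring program
High-risk: the job-training program 14/54 = 25.9%, the mentoring program 281/798 = 35.2% → the mentoring program
Overall: the job-training program 420/697 = 60.3%, the mentoring program 565/1231 = 45.9% → the job-training program
The mentoring program wins each risk group but the job-training program wins overall — the comparison reverses. The mentoring program's participants skew toward high-risk, which has a lower base rate.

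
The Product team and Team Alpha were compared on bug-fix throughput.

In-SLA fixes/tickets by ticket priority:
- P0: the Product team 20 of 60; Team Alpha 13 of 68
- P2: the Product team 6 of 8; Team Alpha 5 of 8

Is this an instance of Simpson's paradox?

No

P0: the Product team 20/60 = 33.3%, Team Alpha 13/68 = 19.1% → the Product team
P2: the Product team 6/8 = 75.0%, Team Alpha 5/8 = 62.5% → the Product team
Overall: the Product team 26/68 = 38.2%, Team Alpha 18/76 = 23.7% → the Product team
The Product team wins overall and in every ticket group — no reversal.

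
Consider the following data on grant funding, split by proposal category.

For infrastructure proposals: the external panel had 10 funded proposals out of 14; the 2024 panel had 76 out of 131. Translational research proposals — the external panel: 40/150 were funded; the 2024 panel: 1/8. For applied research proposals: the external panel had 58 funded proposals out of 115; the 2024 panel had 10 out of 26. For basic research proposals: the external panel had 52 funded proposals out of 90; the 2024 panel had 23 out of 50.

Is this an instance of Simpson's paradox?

Yes

Infrastructure: the external panel 10/14 = 71.4%, the 2024 panel 76/131 = 58.0% → the external panel
Translational research: the external panel 40/150 = 26.7%, the 2024 panel 1/8 = 12.5% → the external panel
Applied research: the external panel 58/115 = 50.4%, the 2024 panel 10/26 = 38.5% → the external panel
Basic research: the external panel 52/90 = 57.8%, the 2024 panel 23/50 = 46.0% → the external panel
Overall: the external panel 160/369 = 43.4%, the 2024 panel 110/215 = 51.2% → the 2024 panel
The external panel wins each proposal group but the 2024 panel wins overall — the comparison reverses. The external panel's proposals skew toward translational research, which has a lower base rate.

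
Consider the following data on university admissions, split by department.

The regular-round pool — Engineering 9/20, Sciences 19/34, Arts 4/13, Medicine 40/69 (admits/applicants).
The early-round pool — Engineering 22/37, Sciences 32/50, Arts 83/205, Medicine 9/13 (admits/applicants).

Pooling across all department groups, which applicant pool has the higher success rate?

the regular-round pool

Engineering: the regular-round pool 9/20 = 45.0%, the early-round pool 22/37 = 59.5% → the early-round pool
Sciences: the regular-round pool 19/34 = 55.9%, the early-round pool 32/50 = 64.0% → the early-round pool
Arts: the regular-round pool 4/13 = 30.8%, the early-round pool 83/205 = 40.5% → the early-round pool
Medicine: the regular-round pool 40/69 = 58.0%, the early-round pool 9/13 = 69.2% → the early-round pool
Overall: the regular-round pool 72/136 = 52.9%, the early-round pool 146/305 = 47.9% → the regular-round pool
(The early-round pool wins every department group but the regular-round pool wins overall — the early-round pool's applicants skew toward the low-rate Arts group.)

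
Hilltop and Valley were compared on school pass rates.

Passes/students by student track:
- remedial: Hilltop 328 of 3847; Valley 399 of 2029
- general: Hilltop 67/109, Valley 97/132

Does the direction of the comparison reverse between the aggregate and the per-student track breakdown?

Remedial: Hilltop 328/3847 = 8.5%, Valley 399/2029 = 19.7% → Valley
General: Hilltop 67/109 = 61.5%, Valley 97/132 = 73.5% → Valley
Overall: Hilltop 395/3956 = 10.0%, Valley 496/2161 = 23.0% → Valley
Valley wins overall and in every student group — no reversal.

No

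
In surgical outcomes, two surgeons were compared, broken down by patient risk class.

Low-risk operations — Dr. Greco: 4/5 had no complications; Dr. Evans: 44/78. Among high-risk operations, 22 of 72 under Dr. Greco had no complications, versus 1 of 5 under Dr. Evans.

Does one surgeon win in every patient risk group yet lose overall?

Low-risk: Dr. Greco 4/5 = 80.0%, Dr. Evans 44/78 = 56.4% → Dr. Greco
High-risk: Dr. Greco 22/72 = 30.6%, Dr. Evans 1/5 = 20.0% → Dr. Greco
Overall: Dr. Greco 26/77 = 33.8%, Dr. Evans 45/83 = 54.2% → Dr. Evans
Dr. Greco wins each patient risk group but Dr. Evans wins overall — the comparison reverses. Dr. Greco's operations skew toward high-risk, which has a lower base rate.

Yes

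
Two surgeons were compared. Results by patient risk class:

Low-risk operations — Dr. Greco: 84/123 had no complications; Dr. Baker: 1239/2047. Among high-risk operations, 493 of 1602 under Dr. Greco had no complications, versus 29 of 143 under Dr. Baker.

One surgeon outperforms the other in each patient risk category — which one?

Low-risk: Dr. Greco 84/123 = 68.3%, Dr. Baker 1239/2047 = 60.5% → Dr. Greco
High-risk: Dr. Greco 493/1602 = 30.8%, Dr. Baker 29/143 = 20.3% → Dr. Greco
Dr. Greco has the higher rate in both groups.

Dr. Greco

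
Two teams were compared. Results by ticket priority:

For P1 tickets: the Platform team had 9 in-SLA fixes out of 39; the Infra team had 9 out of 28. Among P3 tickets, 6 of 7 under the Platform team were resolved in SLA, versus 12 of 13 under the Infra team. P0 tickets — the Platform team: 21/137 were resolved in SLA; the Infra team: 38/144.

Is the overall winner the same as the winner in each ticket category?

Yes

P1: the Platform team 9/39 = 23.1%, the Infra team 9/28 = 32.1% → the Infra team
P3: the Platform team 6/7 = 85.7%, the Infra team 12/13 = 92.3% → the Infra team
P0: the Platform team 21/137 = 15.3%, the Infra team 38/144 = 26.4% → the Infra team
Overall: the Platform team 36/183 = 19.7%, the Infra team 59/185 = 31.9% → the Infra team
The Infra team wins overall and in every ticket group — no reversal.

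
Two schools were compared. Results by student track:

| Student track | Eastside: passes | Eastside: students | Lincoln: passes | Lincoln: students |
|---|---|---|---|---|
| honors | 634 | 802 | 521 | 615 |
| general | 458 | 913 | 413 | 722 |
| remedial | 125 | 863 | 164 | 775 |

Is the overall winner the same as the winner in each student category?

Yes

Honors: Eastside 634/802 = 79.1%, Lincoln 521/615 = 84.7% → Lincoln
General: Eastside 458/913 = 50.2%, Lincoln 413/722 = 57.2% → Lincoln
Remedial: Eastside 125/863 = 14.5%, Lincoln 164/775 = 21.2% → Lincoln
Overall: Eastside 1217/2578 = 47.2%, Lincoln 1098/2112 = 52.0% → Lincoln
Lincoln wins overall and in every student group — no reversal.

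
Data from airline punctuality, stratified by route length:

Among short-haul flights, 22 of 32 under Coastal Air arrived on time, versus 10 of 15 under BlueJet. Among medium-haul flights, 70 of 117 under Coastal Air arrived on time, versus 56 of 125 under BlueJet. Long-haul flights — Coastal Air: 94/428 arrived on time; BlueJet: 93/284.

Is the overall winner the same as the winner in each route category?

No

Short-haul: Coastal Air 22/32 = 68.8%, BlueJet 10/15 = 66.7% → Coastal Air
Medium-haul: Coastal Air 70/117 = 59.8%, BlueJet 56/125 = 44.8% → Coastal Air
Long-haul: Coastal Air 94/428 = 22.0%, BlueJet 93/284 = 32.7% → BlueJet
Overall: Coastal Air 186/577 = 32.2%, BlueJet 159/424 = 37.5% → BlueJet
Neither sweeps: Coastal Air wins 2 of 3 groups, BlueJet wins 1. BlueJet wins overall but not every group — no Simpson reversal.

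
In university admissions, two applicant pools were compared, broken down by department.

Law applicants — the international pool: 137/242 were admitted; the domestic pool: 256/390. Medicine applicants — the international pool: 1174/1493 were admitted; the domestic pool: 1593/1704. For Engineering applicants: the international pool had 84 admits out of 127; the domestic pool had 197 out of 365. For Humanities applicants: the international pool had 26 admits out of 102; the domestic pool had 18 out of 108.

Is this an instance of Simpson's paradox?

Law: the international pool 137/242 = 56.6%, the domestic pool 256/390 = 65.6% → the domestic pool
Medicine: the international pool 1174/1493 = 78.6%, the domestic pool 1593/1704 = 93.5% → the domestic pool
Engineering: the international pool 84/127 = 66.1%, the domestic pool 197/365 = 54.0% → the international pool
Humanities: the international pool 26/102 = 25.5%, the domestic pool 18/108 = 16.7% → the international pool
Overall: the international pool 1421/1964 = 72.4%, the domestic pool 2064/2567 = 80.4% → the domestic pool
Neither sweeps: the international pool wins 2 of 4 groups, the domestic pool wins 2. The domestic pool wins overall but not every group — no Simpson reversal.

No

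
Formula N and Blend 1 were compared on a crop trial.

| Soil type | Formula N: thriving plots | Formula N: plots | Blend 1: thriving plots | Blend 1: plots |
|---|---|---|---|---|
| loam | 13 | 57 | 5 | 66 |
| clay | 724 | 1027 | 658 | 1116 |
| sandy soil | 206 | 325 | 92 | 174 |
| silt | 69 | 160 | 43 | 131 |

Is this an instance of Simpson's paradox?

Loam: Formula N 13/57 = 22.8%, Blend 1 5/66 = 7.6% → Formula N
Clay: Formula N 724/1027 = 70.5%, Blend 1 658/1116 = 59.0% → Formula N
Sandy soil: Formula N 206/325 = 63.4%, Blend 1 92/174 = 52.9% → Formula N
Silt: Formula N 69/160 = 43.1%, Blend 1 43/131 = 32.8% → Formula N
Overall: Formula N 1012/1569 = 64.5%, Blend 1 798/1487 = 53.7% → Formula N
Formula N wins overall and in every soil group — no reversal.

No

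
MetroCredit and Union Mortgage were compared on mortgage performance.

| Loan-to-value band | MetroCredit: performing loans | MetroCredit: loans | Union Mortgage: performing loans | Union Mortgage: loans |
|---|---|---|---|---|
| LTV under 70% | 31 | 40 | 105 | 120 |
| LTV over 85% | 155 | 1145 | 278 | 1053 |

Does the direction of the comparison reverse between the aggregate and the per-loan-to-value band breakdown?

No

LTV under 70%: MetroCredit 31/40 = 77.5%, Union Mortgage 105/120 = 87.5% → Union Mortgage
LTV over 85%: MetroCredit 155/1145 = 13.5%, Union Mortgage 278/1053 = 26.4% → Union Mortgage
Overall: MetroCredit 186/1185 = 15.7%, Union Mortgage 383/1173 = 32.7% → Union Mortgage
Union Mortgage wins overall and in every loan-to-value group — no reversal.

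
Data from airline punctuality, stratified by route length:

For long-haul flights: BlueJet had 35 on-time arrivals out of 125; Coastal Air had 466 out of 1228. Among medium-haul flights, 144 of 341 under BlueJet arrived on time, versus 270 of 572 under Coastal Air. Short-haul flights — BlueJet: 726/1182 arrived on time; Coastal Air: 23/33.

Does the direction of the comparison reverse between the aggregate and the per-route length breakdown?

Long-haul: BlueJet 35/125 = 28.0%, Coastal Air 466/1228 = 37.9% → Coastal Air
Medium-haul: BlueJet 144/341 = 42.2%, Coastal Air 270/572 = 47.2% → Coastal Air
Short-haul: BlueJet 726/1182 = 61.4%, Coastal Air 23/33 = 69.7% → Coastal Air
Overall: BlueJet 905/1648 = 54.9%, Coastal Air 759/1833 = 41.4% → BlueJet
Coastal Air wins each route group but BlueJet wins overall — the comparison reverses. Coastal Air's flights skew toward long-haul, which has a lower base rate.

Yes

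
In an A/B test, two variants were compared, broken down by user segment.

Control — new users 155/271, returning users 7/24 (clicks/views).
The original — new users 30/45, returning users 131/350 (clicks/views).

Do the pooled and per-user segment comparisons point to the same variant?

New users: Control 155/271 = 57.2%, the original 30/45 = 66.7% → the original
Returning users: Control 7/24 = 29.2%, the original 131/350 = 37.4% → the original
Overall: Control 162/295 = 54.9%, the original 161/395 = 40.8% → Control
The original wins each user group but Control wins overall — the comparison reverses. The original's views skew toward returning users, which has a lower base rate.

No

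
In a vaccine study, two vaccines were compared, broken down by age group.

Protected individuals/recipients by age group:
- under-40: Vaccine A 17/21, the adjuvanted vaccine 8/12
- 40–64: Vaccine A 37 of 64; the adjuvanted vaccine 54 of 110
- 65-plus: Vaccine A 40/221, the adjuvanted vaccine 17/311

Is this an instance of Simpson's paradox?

No

Under-40: Vaccine A 17/21 = 81.0%, the adjuvanted vaccine 8/12 = 66.7% → Vaccine A
40–64: Vaccine A 37/64 = 57.8%, the adjuvanted vaccine 54/110 = 49.1% → Vaccine A
65-plus: Vaccine A 40/221 = 18.1%, the adjuvanted vaccine 17/311 = 5.5% → Vaccine A
Overall: Vaccine A 94/306 = 30.7%, the adjuvanted vaccine 79/433 = 18.2% → Vaccine A
Vaccine A wins overall and in every age group — no reversal.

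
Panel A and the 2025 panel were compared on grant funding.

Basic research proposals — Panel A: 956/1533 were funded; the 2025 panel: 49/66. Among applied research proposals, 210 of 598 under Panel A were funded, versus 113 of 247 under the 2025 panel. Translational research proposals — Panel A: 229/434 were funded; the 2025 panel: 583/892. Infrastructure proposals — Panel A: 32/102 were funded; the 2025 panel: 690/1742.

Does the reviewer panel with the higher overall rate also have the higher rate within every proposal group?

No

Basic research: Panel A 956/1533 = 62.4%, the 2025 panel 49/66 = 74.2% → the 2025 panel
Applied research: Panel A 210/598 = 35.1%, the 2025 panel 113/247 = 45.7% → the 2025 panel
Translational research: Panel A 229/434 = 52.8%, the 2025 panel 583/892 = 65.4% → the 2025 panel
Infrastructure: Panel A 32/102 = 31.4%, the 2025 panel 690/1742 = 39.6% → the 2025 panel
Overall: Panel A 1427/2667 = 53.5%, the 2025 panel 1435/2947 = 48.7% → Panel A
The 2025 panel wins each proposal group but Panel A wins overall — the comparison reverses. The 2025 panel's proposals skew toward infrastructure, which has a lower base rate.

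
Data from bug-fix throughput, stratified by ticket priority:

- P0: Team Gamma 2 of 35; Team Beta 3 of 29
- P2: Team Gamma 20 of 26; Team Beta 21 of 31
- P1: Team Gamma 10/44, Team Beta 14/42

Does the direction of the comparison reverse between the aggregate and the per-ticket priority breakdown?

P0: Team Gamma 2/35 = 5.7%, Team Beta 3/29 = 10.3% → Team Beta
P2: Team Gamma 20/26 = 76.9%, Team Beta 21/31 = 67.7% → Team Gamma
P1: Team Gamma 10/44 = 22.7%, Team Beta 14/42 = 33.3% → Team Beta
Overall: Team Gamma 32/105 = 30.5%, Team Beta 38/102 = 37.3% → Team Beta
Neither sweeps: Team Gamma wins 1 of 3 groups, Team Beta wins 2. Team Beta wins overall but not every group — no Simpson reversal.

No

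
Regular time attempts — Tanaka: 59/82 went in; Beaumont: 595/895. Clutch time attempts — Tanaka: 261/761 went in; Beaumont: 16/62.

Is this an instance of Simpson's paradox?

Regular time: Tanaka 59/82 = 72.0%, Beaumont 595/895 = 66.5% → Tanaka
Clutch time: Tanaka 261/761 = 34.3%, Beaumont 16/62 = 25.8% → Tanaka
Overall: Tanaka 320/843 = 38.0%, Beaumont 611/957 = 63.8% → Beaumont
Tanaka wins each game group but Beaumont wins overall — the comparison reverses. Tanaka's attempts skew toward clutch time, which has a lower base rate.

Yes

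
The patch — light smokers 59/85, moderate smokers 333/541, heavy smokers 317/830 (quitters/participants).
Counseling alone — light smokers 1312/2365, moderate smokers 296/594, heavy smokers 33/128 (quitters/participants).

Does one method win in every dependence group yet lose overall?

Light smokers: the patch 59/85 = 69.4%, counseling alone 1312/2365 = 55.5% → the patch
Moderate smokers: the patch 333/541 = 61.6%, counseling alone 296/594 = 49.8% → the patch
Heavy smokers: the patch 317/830 = 38.2%, counseling alone 33/128 = 25.8% → the patch
Overall: the patch 709/1456 = 48.7%, counseling alone 1641/3087 = 53.2% → counseling alone
The patch wins each dependence group but counseling alone wins overall — the comparison reverses. The patch's participants skew toward heavy smokers, which has a lower base rate.

Yes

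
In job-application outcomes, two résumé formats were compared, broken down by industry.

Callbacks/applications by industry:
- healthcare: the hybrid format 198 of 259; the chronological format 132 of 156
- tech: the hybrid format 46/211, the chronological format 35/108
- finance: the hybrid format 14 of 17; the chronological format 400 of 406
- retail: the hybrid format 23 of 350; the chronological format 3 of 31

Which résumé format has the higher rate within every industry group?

Healthcare: the hybrid format 198/259 = 76.4%, the chronological format 132/156 = 84.6% → the chronological format
Tech: the hybrid format 46/211 = 21.8%, the chronological format 35/108 = 32.4% → the chronological format
Finance: the hybrid format 14/17 = 82.4%, the chronological format 400/406 = 98.5% → the chronological format
Retail: the hybrid format 23/350 = 6.6%, the chronological format 3/31 = 9.7% → the chronological format
The chronological format has the higher rate in all 4 groups.

the chronological format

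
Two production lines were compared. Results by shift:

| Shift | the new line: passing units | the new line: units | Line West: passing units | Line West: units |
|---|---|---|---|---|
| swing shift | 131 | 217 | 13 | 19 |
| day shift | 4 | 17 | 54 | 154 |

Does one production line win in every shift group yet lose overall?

Swing shift: the new line 131/217 = 60.4%, Line West 13/19 = 68.4% → Line West
Day shift: the new line 4/17 = 23.5%, Line West 54/154 = 35.1% → Line West
Overall: the new line 135/234 = 57.7%, Line West 67/173 = 38.7% → the new line
Line West wins each shift group but the new line wins overall — the comparison reverses. Line West's units skew toward day shift, which has a lower base rate.

Yes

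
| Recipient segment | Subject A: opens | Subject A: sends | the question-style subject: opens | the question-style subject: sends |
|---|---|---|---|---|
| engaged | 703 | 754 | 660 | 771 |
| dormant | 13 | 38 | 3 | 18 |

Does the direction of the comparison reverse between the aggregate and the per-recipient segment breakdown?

Engaged: Subject A 703/754 = 93.2%, the question-style subject 660/771 = 85.6% → Subject A
Dormant: Subject A 13/38 = 34.2%, the question-style subject 3/18 = 16.7% → Subject A
Overall: Subject A 716/792 = 90.4%, the question-style subject 663/789 = 84.0% → Subject A
Subject A wins overall and in every recipient group — no reversal.

No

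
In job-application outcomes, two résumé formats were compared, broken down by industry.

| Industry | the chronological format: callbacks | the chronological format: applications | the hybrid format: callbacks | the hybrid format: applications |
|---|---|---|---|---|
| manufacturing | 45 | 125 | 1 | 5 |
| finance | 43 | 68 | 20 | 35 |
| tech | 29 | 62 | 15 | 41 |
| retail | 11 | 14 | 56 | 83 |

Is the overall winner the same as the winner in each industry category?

Manufacturing: the chronological format 45/125 = 36.0%, the hybrid format 1/5 = 20.0% → the chronological format
Finance: the chronological format 43/68 = 63.2%, the hybrid format 20/35 = 57.1% → the chronological format
Tech: the chronological format 29/62 = 46.8%, the hybrid format 15/41 = 36.6% → the chronological format
Retail: the chronological format 11/14 = 78.6%, the hybrid format 56/83 = 67.5% → the chronological format
Overall: the chronological format 128/269 = 47.6%, the hybrid format 92/164 = 56.1% → the hybrid format
The chronological format wins each industry group but the hybrid format wins overall — the comparison reverses. The chronological format's applications skew toward manufacturing, which has a lower base rate.

No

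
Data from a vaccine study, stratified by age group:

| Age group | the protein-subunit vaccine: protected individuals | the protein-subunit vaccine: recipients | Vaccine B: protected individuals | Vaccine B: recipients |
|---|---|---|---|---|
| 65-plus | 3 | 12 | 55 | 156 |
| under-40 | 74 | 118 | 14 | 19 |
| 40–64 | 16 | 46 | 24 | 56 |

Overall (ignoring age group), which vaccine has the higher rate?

the protein-subunit vaccine

65-plus: the protein-subunit vaccine 3/12 = 25.0%, Vaccine B 55/156 = 35.3% → Vaccine B
Under-40: the protein-subunit vaccine 74/118 = 62.7%, Vaccine B 14/19 = 73.7% → Vaccine B
40–64: the protein-subunit vaccine 16/46 = 34.8%, Vaccine B 24/56 = 42.9% → Vaccine B
Overall: the protein-subunit vaccine 93/176 = 52.8%, Vaccine B 93/231 = 40.3% → the protein-subunit vaccine
(Vaccine B wins every age group but the protein-subunit vaccine wins overall — Vaccine B's recipients skew toward the low-rate 65-plus group.)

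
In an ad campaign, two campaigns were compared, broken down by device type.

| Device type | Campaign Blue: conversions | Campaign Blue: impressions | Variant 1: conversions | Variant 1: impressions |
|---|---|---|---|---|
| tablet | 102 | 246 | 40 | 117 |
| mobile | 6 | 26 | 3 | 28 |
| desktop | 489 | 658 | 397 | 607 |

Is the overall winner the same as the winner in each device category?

Yes

Tablet: Campaign Blue 102/246 = 41.5%, Variant 1 40/117 = 34.2% → Campaign Blue
Mobile: Campaign Blue 6/26 = 23.1%, Variant 1 3/28 = 10.7% → Campaign Blue
Desktop: Campaign Blue 489/658 = 74.3%, Variant 1 397/607 = 65.4% → Campaign Blue
Overall: Campaign Blue 597/930 = 64.2%, Variant 1 440/752 = 58.5% → Campaign Blue
Campaign Blue wins overall and in every device group — no reversal.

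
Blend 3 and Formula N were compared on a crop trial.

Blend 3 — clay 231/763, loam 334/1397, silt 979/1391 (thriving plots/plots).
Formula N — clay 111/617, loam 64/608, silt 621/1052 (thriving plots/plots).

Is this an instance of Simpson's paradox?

No

Clay: Blend 3 231/763 = 30.3%, Formula N 111/617 = 18.0% → Blend 3
Loam: Blend 3 334/1397 = 23.9%, Formula N 64/608 = 10.5% → Blend 3
Silt: Blend 3 979/1391 = 70.4%, Formula N 621/1052 = 59.0% → Blend 3
Overall: Blend 3 1544/3551 = 43.5%, Formula N 796/2277 = 35.0% → Blend 3
Blend 3 wins overall and in every soil group — no reversal.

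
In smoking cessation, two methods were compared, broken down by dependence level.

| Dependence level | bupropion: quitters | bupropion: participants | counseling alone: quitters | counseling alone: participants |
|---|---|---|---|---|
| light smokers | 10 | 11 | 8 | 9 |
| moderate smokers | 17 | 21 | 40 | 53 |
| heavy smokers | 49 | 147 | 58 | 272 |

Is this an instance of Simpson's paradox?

Light smokers: bupropion 10/11 = 90.9%, counseling alone 8/9 = 88.9% → bupropion
Moderate smokers: bupropion 17/21 = 81.0%, counseling alone 40/53 = 75.5% → bupropion
Heavy smokers: bupropion 49/147 = 33.3%, counseling alone 58/272 = 21.3% → bupropion
Overall: bupropion 76/179 = 42.5%, counseling alone 106/334 = 31.7% → bupropion
Bupropion wins overall and in every dependence group — no reversal.

No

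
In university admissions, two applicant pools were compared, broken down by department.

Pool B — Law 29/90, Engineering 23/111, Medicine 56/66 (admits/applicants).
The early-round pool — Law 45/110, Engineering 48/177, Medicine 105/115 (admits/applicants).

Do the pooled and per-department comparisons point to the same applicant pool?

Law: Pool B 29/90 = 32.2%, the early-round pool 45/110 = 40.9% → the early-round pool
Engineering: Pool B 23/111 = 20.7%, the early-round pool 48/177 = 27.1% → the early-round pool
Medicine: Pool B 56/66 = 84.8%, the early-round pool 105/115 = 91.3% → the early-round pool
Overall: Pool B 108/267 = 40.4%, the early-round pool 198/402 = 49.3% → the early-round pool
The early-round pool wins overall and in every department group — no reversal.

Yes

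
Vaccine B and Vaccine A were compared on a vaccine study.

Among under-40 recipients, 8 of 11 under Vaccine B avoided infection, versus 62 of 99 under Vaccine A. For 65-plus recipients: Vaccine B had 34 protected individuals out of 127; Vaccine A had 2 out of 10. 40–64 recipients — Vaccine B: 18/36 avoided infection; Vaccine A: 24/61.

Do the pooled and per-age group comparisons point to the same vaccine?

Under-40: Vaccine B 8/11 = 72.7%, Vaccine A 62/99 = 62.6% → Vaccine B
65-plus: Vaccine B 34/127 = 26.8%, Vaccine A 2/10 = 20.0% → Vaccine B
40–64: Vaccine B 18/36 = 50.0%, Vaccine A 24/61 = 39.3% → Vaccine B
Overall: Vaccine B 60/174 = 34.5%, Vaccine A 88/170 = 51.8% → Vaccine A
Vaccine B wins each age group but Vaccine A wins overall — the comparison reverses. Vaccine B's recipients skew toward 65-plus, which has a lower base rate.

No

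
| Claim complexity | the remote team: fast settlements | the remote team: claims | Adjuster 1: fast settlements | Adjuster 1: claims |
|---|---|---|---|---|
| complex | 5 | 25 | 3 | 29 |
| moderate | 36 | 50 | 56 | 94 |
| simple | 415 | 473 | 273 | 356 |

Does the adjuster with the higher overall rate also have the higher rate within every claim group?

Yes

Complex: the remote team 5/25 = 20.0%, Adjuster 1 3/29 = 10.3% → the remote team
Moderate: the remote team 36/50 = 72.0%, Adjuster 1 56/94 = 59.6% → the remote team
Simple: the remote team 415/473 = 87.7%, Adjuster 1 273/356 = 76.7% → the remote team
Overall: the remote team 456/548 = 83.2%, Adjuster 1 332/479 = 69.3% → the remote team
The remote team wins overall and in every claim group — no reversal.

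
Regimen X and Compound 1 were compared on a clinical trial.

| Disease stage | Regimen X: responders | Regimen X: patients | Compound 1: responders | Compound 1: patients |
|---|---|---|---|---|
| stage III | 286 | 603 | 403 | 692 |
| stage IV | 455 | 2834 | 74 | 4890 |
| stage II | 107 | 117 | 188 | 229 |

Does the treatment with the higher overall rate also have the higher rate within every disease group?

No

Stage III: Regimen X 286/603 = 47.4%, Compound 1 403/692 = 58.2% → Compound 1
Stage IV: Regimen X 455/2834 = 16.1%, Compound 1 74/4890 = 1.5% → Regimen X
Stage II: Regimen X 107/117 = 91.5%, Compound 1 188/229 = 82.1% → Regimen X
Overall: Regimen X 848/3554 = 23.9%, Compound 1 665/5811 = 11.4% → Regimen X
Neither sweeps: Regimen X wins 2 of 3 groups, Compound 1 wins 1. Regimen X wins overall but not every group — no Simpson reversal.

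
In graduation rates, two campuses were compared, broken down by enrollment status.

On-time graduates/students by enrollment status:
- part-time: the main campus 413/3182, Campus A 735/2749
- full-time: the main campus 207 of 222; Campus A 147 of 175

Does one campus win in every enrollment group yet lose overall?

Part-time: the main campus 413/3182 = 13.0%, Campus A 735/2749 = 26.7% → Campus A
Full-time: the main campus 207/222 = 93.2%, Campus A 147/175 = 84.0% → the main campus
Overall: the main campus 620/3404 = 18.2%, Campus A 882/2924 = 30.2% → Campus A
Neither sweeps: the main campus wins 1 of 2 groups, Campus A wins 1. Campus A wins overall but not every group — no Simpson reversal.

No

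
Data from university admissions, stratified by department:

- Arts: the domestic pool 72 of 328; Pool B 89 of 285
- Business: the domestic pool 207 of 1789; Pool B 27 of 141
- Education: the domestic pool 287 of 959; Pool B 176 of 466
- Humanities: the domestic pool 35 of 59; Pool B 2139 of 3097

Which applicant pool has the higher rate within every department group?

Pool B

Arts: the domestic pool 72/328 = 22.0%, Pool B 89/285 = 31.2% → Pool B
Business: the domestic pool 207/1789 = 11.6%, Pool B 27/141 = 19.1% → Pool B
Education: the domestic pool 287/959 = 29.9%, Pool B 176/466 = 37.8% → Pool B
Humanities: the domestic pool 35/59 = 59.3%, Pool B 2139/3097 = 69.1% → Pool B
Pool B has the higher rate in all 4 groups.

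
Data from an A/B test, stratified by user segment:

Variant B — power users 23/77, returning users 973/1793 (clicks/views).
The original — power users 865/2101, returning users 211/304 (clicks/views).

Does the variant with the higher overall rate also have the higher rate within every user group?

No

Power users: Variant B 23/77 = 29.9%, the original 865/2101 = 41.2% → the original
Returning users: Variant B 973/1793 = 54.3%, the original 211/304 = 69.4% → the original
Overall: Variant B 996/1870 = 53.3%, the original 1076/2405 = 44.7% → Variant B
The original wins each user group but Variant B wins overall — the comparison reverses. The original's views skew toward power users, which has a lower base rate.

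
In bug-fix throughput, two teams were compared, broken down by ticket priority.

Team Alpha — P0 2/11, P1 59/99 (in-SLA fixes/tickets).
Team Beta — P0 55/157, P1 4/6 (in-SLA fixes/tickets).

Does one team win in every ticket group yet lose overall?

P0: Team Alpha 2/11 = 18.2%, Team Beta 55/157 = 35.0% → Team Beta
P1: Team Alpha 59/99 = 59.6%, Team Beta 4/6 = 66.7% → Team Beta
Overall: Team Alpha 61/110 = 55.5%, Team Beta 59/163 = 36.2% → Team Alpha
Team Beta wins each ticket group but Team Alpha wins overall — the comparison reverses. Team Beta's tickets skew toward P0, which has a lower base rate.

Yes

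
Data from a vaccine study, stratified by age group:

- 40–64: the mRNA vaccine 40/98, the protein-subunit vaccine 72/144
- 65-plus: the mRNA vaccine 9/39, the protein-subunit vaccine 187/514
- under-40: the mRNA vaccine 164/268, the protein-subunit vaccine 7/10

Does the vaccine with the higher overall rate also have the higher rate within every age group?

40–64: the mRNA vaccine 40/98 = 40.8%, the protein-subunit vaccine 72/144 = 50.0% → the protein-subunit vaccine
65-plus: the mRNA vaccine 9/39 = 23.1%, the protein-subunit vaccine 187/514 = 36.4% → the protein-subunit vaccine
Under-40: the mRNA vaccine 164/268 = 61.2%, the protein-subunit vaccine 7/10 = 70.0% → the protein-subunit vaccine
Overall: the mRNA vaccine 213/405 = 52.6%, the protein-subunit vaccine 266/668 = 39.8% → the mRNA vaccine
The protein-subunit vaccine wins each age group but the mRNA vaccine wins overall — the comparison reverses. The protein-subunit vaccine's recipients skew toward 65-plus, which has a lower base rate.

No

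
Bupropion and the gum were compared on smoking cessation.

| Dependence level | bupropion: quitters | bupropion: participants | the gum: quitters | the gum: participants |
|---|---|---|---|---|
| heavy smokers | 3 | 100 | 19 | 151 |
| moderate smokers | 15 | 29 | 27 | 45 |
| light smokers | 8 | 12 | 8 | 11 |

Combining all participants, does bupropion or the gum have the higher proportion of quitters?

the gum

Heavy smokers: bupropion 3/100 = 3.0%, the gum 19/151 = 12.6% → the gum
Moderate smokers: bupropion 15/29 = 51.7%, the gum 27/45 = 60.0% → the gum
Light smokers: bupropion 8/12 = 66.7%, the gum 8/11 = 72.7% → the gum
Overall: bupropion 26/141 = 18.4%, the gum 54/207 = 26.1% → the gum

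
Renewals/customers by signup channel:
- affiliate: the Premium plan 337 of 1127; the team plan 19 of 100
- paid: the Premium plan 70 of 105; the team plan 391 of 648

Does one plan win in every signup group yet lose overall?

Affiliate: the Premium plan 337/1127 = 29.9%, the team plan 19/100 = 19.0% → the Premium plan
Paid: the Premium plan 70/105 = 66.7%, the team plan 391/648 = 60.3% → the Premium plan
Overall: the Premium plan 407/1232 = 33.0%, the team plan 410/748 = 54.8% → the team plan
The Premium plan wins each signup group but the team plan wins overall — the comparison reverses. The Premium plan's customers skew toward affiliate, which has a lower base rate.

Yes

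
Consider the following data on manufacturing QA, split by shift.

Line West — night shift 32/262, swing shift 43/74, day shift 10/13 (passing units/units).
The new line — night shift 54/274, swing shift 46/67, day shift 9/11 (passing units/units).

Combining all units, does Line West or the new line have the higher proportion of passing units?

the new line

Night shift: Line West 32/262 = 12.2%, the new line 54/274 = 19.7% → the new line
Swing shift: Line West 43/74 = 58.1%, the new line 46/67 = 68.7% → the new line
Day shift: Line West 10/13 = 76.9%, the new line 9/11 = 81.8% → the new line
Overall: Line West 85/349 = 24.4%, the new line 109/352 = 31.0% → the new line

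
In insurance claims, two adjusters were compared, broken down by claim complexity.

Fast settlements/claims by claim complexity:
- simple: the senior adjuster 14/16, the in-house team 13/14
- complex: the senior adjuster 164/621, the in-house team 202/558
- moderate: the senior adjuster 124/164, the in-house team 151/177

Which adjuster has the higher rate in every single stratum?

the in-house team

Simple: the senior adjuster 14/16 = 87.5%, the in-house team 13/14 = 92.9% → the in-house team
Complex: the senior adjuster 164/621 = 26.4%, the in-house team 202/558 = 36.2% → the in-house team
Moderate: the senior adjuster 124/164 = 75.6%, the in-house team 151/177 = 85.3% → the in-house team
The in-house team has the higher rate in all 3 groups.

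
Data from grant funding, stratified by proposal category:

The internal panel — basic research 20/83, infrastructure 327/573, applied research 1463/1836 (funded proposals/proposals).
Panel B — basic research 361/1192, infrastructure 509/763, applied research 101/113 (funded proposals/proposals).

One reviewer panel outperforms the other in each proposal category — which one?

Panel B

Basic research: the internal panel 20/83 = 24.1%, Panel B 361/1192 = 30.3% → Panel B
Infrastructure: the internal panel 327/573 = 57.1%, Panel B 509/763 = 66.7% → Panel B
Applied research: the internal panel 1463/1836 = 79.7%, Panel B 101/113 = 89.4% → Panel B
Panel B has the higher rate in all 3 groups.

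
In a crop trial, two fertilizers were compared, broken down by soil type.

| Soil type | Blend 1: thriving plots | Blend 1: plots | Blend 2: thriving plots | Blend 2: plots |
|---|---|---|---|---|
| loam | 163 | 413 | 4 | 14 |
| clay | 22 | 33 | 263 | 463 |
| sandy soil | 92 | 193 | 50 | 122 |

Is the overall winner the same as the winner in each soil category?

Loam: Blend 1 163/413 = 39.5%, Blend 2 4/14 = 28.6% → Blend 1
Clay: Blend 1 22/33 = 66.7%, Blend 2 263/463 = 56.8% → Blend 1
Sandy soil: Blend 1 92/193 = 47.7%, Blend 2 50/122 = 41.0% → Blend 1
Overall: Blend 1 277/639 = 43.3%, Blend 2 317/599 = 52.9% → Blend 2
Blend 1 wins each soil group but Blend 2 wins overall — the comparison reverses. Blend 1's plots skew toward loam, which has a lower base rate.

No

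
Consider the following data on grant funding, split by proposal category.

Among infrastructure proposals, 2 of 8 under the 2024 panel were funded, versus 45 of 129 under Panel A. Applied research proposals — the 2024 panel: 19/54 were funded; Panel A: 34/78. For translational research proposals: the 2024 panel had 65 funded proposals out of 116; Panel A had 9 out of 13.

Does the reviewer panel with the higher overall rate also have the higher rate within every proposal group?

No

Infrastructure: the 2024 panel 2/8 = 25.0%, Panel A 45/129 = 34.9% → Panel A
Applied research: the 2024 panel 19/54 = 35.2%, Panel A 34/78 = 43.6% → Panel A
Translational research: the 2024 panel 65/116 = 56.0%, Panel A 9/13 = 69.2% → Panel A
Overall: the 2024 panel 86/178 = 48.3%, Panel A 88/220 = 40.0% → the 2024 panel
Panel A wins each proposal group but the 2024 panel wins overall — the comparison reverses. Panel A's proposals skew toward infrastructure, which has a lower base rate.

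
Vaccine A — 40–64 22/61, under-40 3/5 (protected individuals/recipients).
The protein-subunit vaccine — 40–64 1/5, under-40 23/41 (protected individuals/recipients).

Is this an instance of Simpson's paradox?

40–64: Vaccine A 22/61 = 36.1%, the protein-subunit vaccine 1/5 = 20.0% → Vaccine A
Under-40: Vaccine A 3/5 = 60.0%, the protein-subunit vaccine 23/41 = 56.1% → Vaccine A
Overall: Vaccine A 25/66 = 37.9%, the protein-subunit vaccine 24/46 = 52.2% → the protein-subunit vaccine
Vaccine A wins each age group but the protein-subunit vaccine wins overall — the comparison reverses. Vaccine A's recipients skew toward 40–64, which has a lower base rate.

Yes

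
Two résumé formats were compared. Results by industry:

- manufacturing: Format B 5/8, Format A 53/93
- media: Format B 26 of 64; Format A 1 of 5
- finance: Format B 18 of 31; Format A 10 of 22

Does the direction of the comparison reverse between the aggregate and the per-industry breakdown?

Manufacturing: Format B 5/8 = 62.5%, Format A 53/93 = 57.0% → Format B
Media: Format B 26/64 = 40.6%, Format A 1/5 = 20.0% → Format B
Finance: Format B 18/31 = 58.1%, Format A 10/22 = 45.5% → Format B
Overall: Format B 49/103 = 47.6%, Format A 64/120 = 53.3% → Format A
Format B wins each industry group but Format A wins overall — the comparison reverses. Format B's applications skew toward media, which has a lower base rate.

Yes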